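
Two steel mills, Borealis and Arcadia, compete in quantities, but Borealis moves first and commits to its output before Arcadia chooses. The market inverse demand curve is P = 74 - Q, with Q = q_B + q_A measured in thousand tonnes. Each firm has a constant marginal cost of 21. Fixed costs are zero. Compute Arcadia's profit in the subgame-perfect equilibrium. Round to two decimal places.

175.56

The follower Arcadia best-responds to any q_B: π_A = (74 - Q)q_A - 21q_A.
∂π_A/∂q_A = 53 - q_B - 2q_A = 0 gives the reaction function q_A = (53 - q_B)/2.
Borealis substitutes q_A(q_B) into its own profit: π_B = q_B(74 - q_B - (53 - q_B)/2) - 21q_B = (95/2 - (1/2)q_B)q_B - 21q_B.
Maximising: ∂π_B/∂q_B = 53/2 - q_B = 0, giving q_B = 53/2.
Then q_A = (53 - 53/2)/2 = 53/4.
Price P = 74 - 159/4 = 137/4.
Arcadia's profit: (137/4 - 21)·(53/4) = 175.5625.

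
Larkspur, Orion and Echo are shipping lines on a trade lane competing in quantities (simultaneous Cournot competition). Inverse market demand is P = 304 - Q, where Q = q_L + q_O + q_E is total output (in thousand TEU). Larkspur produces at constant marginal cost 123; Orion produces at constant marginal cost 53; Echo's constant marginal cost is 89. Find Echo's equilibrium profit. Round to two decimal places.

2835.56

Larkspur's profit: π_L = (304 - Q)q_L - (123q_L). Setting ∂π_L/∂q_L = 0: 181 - 2q_L - (q_O + q_E) = 0.
Orion's profit: π_O = (304 - Q)q_O - (53q_O). Setting ∂π_O/∂q_O = 0: 251 - 2q_O - (q_L + q_E) = 0.
Echo's first-order condition: 215 - 2q_E - (q_L + q_O) = 0.
Summing all 3 equations gives 647 − 4Q = 0, hence Q = 647/4.
Back-substituting: q_L = (181 − 647/4) = 77/4, q_O = (251 − 647/4) = 357/4, q_E = (215 − 647/4) = 213/4.
Price P = 304 - 647/4 = 569/4.
Echo's profit: (569/4 - 89)·(213/4) = 2835.5625.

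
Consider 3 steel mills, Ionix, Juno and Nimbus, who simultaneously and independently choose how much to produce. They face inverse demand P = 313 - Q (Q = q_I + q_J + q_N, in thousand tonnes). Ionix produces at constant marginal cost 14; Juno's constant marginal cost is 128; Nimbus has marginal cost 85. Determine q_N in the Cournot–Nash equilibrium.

Ionix's profit: π_I = (313 - Q)q_I - (14q_I). Setting ∂π_I/∂q_I = 0: 299 - 2q_I - (q_J + q_N) = 0.
Juno's first-order condition: 185 - 2q_J - (q_I + q_N) = 0.
Nimbus's first-order condition: 228 - 2q_N - (q_I + q_J) = 0.
Adding the 3 conditions: 712 − 2Q − 2Q = 0, i.e. Q = 178.
Back-substituting: q_I = (299 − 178) = 121, q_J = (185 − 178) = 7, q_N = (228 − 178) = 50.

50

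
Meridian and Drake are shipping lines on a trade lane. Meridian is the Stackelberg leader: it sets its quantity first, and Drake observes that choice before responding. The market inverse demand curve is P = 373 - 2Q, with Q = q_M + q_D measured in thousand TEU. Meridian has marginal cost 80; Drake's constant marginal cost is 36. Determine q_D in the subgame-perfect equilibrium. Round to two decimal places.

Solve by backward induction. Given q_M, the follower Drake maximises π_D = (373 - 2q_M - 2q_D)q_D - 36q_D.
Follower FOC: 337 - 2q_M - 4q_D = 0, so q_D(q_M) = (337 - 2q_M)/4.
Meridian substitutes q_D(q_M) into its own profit: π_M = q_M(373 - 2q_M - (337 - 2q_M)/2) - 80q_M = (409/2 - q_M)q_M - 80q_M.
Leader FOC: 249/2 - 2q_M = 0, so q_M = 249/4.
Then q_D = (337 - 2·(249/4))/4 = 425/8.

53.13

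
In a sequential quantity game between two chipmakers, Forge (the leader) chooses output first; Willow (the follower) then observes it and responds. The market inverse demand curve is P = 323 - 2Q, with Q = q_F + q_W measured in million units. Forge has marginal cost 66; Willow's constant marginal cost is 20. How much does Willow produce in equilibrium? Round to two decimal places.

Solve by backward induction. Given q_F, the follower Willow maximises π_W = (323 - 2q_F - 2q_W)q_W - 20q_W.
∂π_W/∂q_W = 303 - 2q_F - 4q_W = 0 gives the reaction function q_W = (303 - 2q_F)/4.
Forge substitutes q_W(q_F) into its own profit: π_F = q_F(323 - 2q_F - (303 - 2q_F)/2) - 66q_F = (343/2 - q_F)q_F - 66q_F.
Leader FOC: 211/2 - 2q_F = 0, so q_F = 211/4.
Then q_W = (303 - 2·(211/4))/4 = 395/8.

49.38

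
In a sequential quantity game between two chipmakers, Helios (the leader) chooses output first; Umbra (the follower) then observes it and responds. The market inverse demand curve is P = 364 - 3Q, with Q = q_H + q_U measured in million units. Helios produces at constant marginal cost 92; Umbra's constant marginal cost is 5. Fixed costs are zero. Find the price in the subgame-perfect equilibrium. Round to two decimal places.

The follower Umbra best-responds to any q_H: π_U = (364 - 3Q)q_U - 5q_U.
Setting the follower's marginal profit to zero, 359 - 3q_H - 6q_U = 0, i.e. q_U = (359 - 3q_H)/6.
Helios substitutes q_U(q_H) into its own profit: π_H = q_H(364 - 3q_H - (359 - 3q_H)/2) - 92q_H = (369/2 - (3/2)q_H)q_H - 92q_H.
Leader FOC: 185/2 - 3q_H = 0, so q_H = 185/6.
Then q_U = (359 - 3·(185/6))/6 = 533/12.
Total output Q = 301/4, so price P = 364 - 3·(301/4) = 553/4.

138.25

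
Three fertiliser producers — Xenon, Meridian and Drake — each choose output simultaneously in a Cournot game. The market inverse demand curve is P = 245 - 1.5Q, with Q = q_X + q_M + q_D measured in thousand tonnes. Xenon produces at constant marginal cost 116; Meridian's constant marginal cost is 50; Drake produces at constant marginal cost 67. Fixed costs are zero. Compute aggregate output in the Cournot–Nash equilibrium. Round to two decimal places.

83.67

Xenon's profit: π_X = (245 - 1.5Q)q_X - (116q_X). Setting ∂π_X/∂q_X = 0: 129 - 3q_X - (3/2)(q_M + q_D) = 0.
Meridian's first-order condition: 195 - 3q_M - (3/2)(q_X + q_D) = 0.
Drake's profit: π_D = (245 - 1.5Q)q_D - (67q_D). Setting ∂π_D/∂q_D = 0: 178 - 3q_D - (3/2)(q_X + q_M) = 0.
Adding the 3 first-order conditions: 502 − 6Q = 0, so Q = 251/3.
Back-substituting: q_X = (129 − 251/2)/(3/2) = 7/3, q_M = (195 − 251/2)/(3/2) = 139/3, q_D = (178 − 251/2)/(3/2) = 35.
Total output Q = 7/3 + 139/3 + 35 = 251/3.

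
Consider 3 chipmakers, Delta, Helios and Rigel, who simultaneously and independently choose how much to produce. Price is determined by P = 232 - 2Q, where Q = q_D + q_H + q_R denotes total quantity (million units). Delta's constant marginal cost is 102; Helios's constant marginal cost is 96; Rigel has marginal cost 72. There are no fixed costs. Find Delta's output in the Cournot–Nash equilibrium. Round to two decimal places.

11.75

Delta's profit: π_D = (232 - 2Q)q_D - (102q_D). Setting ∂π_D/∂q_D = 0: 130 - 4q_D - 2(q_H + q_R) = 0.
Helios's first-order condition: 136 - 4q_H - 2(q_D + q_R) = 0.
Rigel's first-order condition: 160 - 4q_R - 2(q_D + q_H) = 0.
Adding the 3 conditions: 426 − 4Q − 4Q = 0, i.e. Q = 213/4.
Back-substituting: q_D = (130 − 213/2)/2 = 47/4, q_H = (136 − 213/2)/2 = 59/4, q_R = (160 − 213/2)/2 = 107/4.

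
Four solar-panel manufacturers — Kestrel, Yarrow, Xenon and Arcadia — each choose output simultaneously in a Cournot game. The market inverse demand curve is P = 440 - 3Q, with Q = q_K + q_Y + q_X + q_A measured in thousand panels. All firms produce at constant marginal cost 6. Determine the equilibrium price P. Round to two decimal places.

92.80

A representative firm's profit is π_i = q_i(440 - 3Q) - 6q_i.
First-order condition (treating rivals' output as given): 434 - 6q_i - 3·Σ_{j≠i} q_j = 0.
With identical firms every q_j equals q_i, so Σ_{j≠i} q_j = 3q_i and 434 = 15q_i, giving q_i = 434/15.
Total output Q = 1736/15, so price P = 440 - 3·(1736/15) = 464/5.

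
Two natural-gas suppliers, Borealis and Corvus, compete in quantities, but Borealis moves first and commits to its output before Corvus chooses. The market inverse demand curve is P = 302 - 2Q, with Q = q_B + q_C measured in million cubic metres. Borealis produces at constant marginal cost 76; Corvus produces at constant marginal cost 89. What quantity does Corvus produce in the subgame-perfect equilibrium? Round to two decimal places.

23.38

Solve by backward induction. Given q_B, the follower Corvus maximises π_C = (302 - 2q_B - 2q_C)q_C - 89q_C.
Follower FOC: 213 - 2q_B - 4q_C = 0, so q_C(q_B) = (213 - 2q_B)/4.
Borealis substitutes q_C(q_B) into its own profit: π_B = q_B(302 - 2q_B - (213 - 2q_B)/2) - 76q_B = (391/2 - q_B)q_B - 76q_B.
The leader's first-order condition 239/2 - 2q_B = 0 yields q_B = 239/4.
Then q_C = (213 - 2·(239/4))/4 = 187/8.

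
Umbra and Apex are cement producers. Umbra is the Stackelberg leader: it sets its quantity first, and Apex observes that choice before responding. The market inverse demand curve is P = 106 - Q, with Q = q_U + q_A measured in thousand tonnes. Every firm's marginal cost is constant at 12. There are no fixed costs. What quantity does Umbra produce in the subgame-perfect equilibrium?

47

Solve by backward induction. Given q_U, the follower Apex maximises π_A = (106 - q_U - q_A)q_A - 12q_A.
Follower FOC: 94 - q_U - 2q_A = 0, so q_A(q_U) = (94 - q_U)/2.
Umbra substitutes q_A(q_U) into its own profit: π_U = q_U(106 - q_U - (94 - q_U)/2) - 12q_U = (59 - (1/2)q_U)q_U - 12q_U.
The leader's first-order condition 47 - q_U = 0 yields q_U = 47.
Then q_A = (94 - 47)/2 = 47/2.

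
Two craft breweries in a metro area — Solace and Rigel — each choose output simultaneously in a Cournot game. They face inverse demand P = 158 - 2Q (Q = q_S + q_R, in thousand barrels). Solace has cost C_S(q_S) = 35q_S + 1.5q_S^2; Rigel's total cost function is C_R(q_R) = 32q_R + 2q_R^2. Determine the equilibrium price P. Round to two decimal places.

Solace's profit: π_S = (158 - 2Q)q_S - (35q_S + (3/2)q_S²). Setting ∂π_S/∂q_S = 0: 123 - 7q_S - 2(q_R) = 0.
Rigel's first-order condition: 126 - 8q_R - 2(q_S) = 0.
Rearranging gives the reaction functions q_S = (123 - 2q_R)/7 and q_R = (126 - 2q_S)/8.
Solving the pair: q_S = 183/13, q_R = 159/13.
Total output Q = 342/13, so price P = 158 - 2·(342/13) = 1370/13.

105.38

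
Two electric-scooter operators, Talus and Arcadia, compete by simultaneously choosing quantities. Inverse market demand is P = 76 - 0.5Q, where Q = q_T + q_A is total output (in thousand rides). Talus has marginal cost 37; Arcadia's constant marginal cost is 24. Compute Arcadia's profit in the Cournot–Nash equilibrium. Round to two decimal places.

Talus's profit: π_T = (76 - 0.5Q)q_T - (37q_T). Setting ∂π_T/∂q_T = 0: 39 - q_T - (1/2)(q_A) = 0.
Arcadia's profit: π_A = (76 - 0.5Q)q_A - (24q_A). Setting ∂π_A/∂q_A = 0: 52 - q_A - (1/2)(q_T) = 0.
Best responses: q_T = (39 - (1/2)q_A), q_A = (52 - (1/2)q_T).
Solving the pair: q_T = 52/3, q_A = 130/3.
Price P = 76 - (1/2)·(182/3) = 137/3.
Arcadia's profit: (137/3 - 24)·(130/3) = 938.8889.

938.89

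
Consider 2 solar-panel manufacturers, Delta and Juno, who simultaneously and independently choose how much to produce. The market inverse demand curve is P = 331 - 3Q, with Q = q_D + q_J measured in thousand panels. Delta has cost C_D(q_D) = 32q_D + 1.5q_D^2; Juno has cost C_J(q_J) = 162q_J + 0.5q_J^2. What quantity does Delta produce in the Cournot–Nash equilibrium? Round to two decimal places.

29.37

Delta's profit: π_D = (331 - 3Q)q_D - (32q_D + (3/2)q_D²). Setting ∂π_D/∂q_D = 0: 299 - 9q_D - 3(q_J) = 0.
Juno's first-order condition: 169 - 7q_J - 3(q_D) = 0.
Rearranging gives the reaction functions q_D = (299 - 3q_J)/9 and q_J = (169 - 3q_D)/7.
Solving the pair: q_D = 793/27, q_J = 104/9.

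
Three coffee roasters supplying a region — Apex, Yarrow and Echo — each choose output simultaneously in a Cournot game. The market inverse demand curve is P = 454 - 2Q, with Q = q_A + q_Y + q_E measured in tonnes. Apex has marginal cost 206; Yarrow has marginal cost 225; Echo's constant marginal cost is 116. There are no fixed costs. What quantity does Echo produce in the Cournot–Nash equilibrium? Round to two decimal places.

Apex's profit: π_A = (454 - 2Q)q_A - (206q_A). Setting ∂π_A/∂q_A = 0: 248 - 4q_A - 2(q_Y + q_E) = 0.
Yarrow's first-order condition: 229 - 4q_Y - 2(q_A + q_E) = 0.
Echo's first-order condition: 338 - 4q_E - 2(q_A + q_Y) = 0.
Adding the 3 conditions: 815 − 4Q − 4Q = 0, i.e. Q = 815/8.
Back-substituting: q_A = (248 − 815/4)/2 = 177/8, q_Y = (229 − 815/4)/2 = 101/8, q_E = (338 − 815/4)/2 = 537/8.

67.13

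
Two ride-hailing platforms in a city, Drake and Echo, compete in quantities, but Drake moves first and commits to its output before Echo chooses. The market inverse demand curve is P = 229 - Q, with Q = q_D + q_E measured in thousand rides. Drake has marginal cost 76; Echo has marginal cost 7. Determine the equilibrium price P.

97

The follower Echo best-responds to any q_D: π_E = (229 - Q)q_E - 7q_E.
Setting the follower's marginal profit to zero, 222 - q_D - 2q_E = 0, i.e. q_E = (222 - q_D)/2.
The leader anticipates this reaction. Substituting into P = 229 - Q gives P = 118 - (1/2)q_D, so π_D = (118 - (1/2)q_D)q_D - 76q_D.
Maximising: ∂π_D/∂q_D = 42 - q_D = 0, giving q_D = 42.
Then q_E = (222 - 42)/2 = 90.
Total output Q = 132, so price P = 229 - 132 = 97.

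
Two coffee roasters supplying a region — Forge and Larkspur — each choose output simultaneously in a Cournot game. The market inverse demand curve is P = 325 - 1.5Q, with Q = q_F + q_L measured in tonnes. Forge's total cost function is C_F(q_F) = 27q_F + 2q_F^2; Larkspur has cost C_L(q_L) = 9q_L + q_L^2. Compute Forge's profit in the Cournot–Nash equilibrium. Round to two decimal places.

Forge's profit: π_F = (325 - 1.5Q)q_F - (27q_F + 2q_F²). Setting ∂π_F/∂q_F = 0: 298 - 7q_F - (3/2)(q_L) = 0.
Larkspur's first-order condition: 316 - 5q_L - (3/2)(q_F) = 0.
So q_F = (298 - (3/2)q_L)/7 and q_L = (316 - (3/2)q_F)/5.
Solving the pair: q_F = 31.0229, q_L = 53.8931.
Price P = 325 - (3/2)·84.9160 = 197.6260.
Forge's profit: 197.6260·31.0229 - 27·31.0229 - 2·31.0229² = 3368.4713.

3368.47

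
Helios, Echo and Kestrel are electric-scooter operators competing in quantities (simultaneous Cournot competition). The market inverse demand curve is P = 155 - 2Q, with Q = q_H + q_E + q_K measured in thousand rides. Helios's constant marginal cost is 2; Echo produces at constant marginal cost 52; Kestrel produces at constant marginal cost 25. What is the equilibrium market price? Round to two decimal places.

Helios's profit: π_H = (155 - 2Q)q_H - (2q_H). Setting ∂π_H/∂q_H = 0: 153 - 4q_H - 2(q_E + q_K) = 0.
Echo's first-order condition: 103 - 4q_E - 2(q_H + q_K) = 0.
Kestrel's profit: π_K = (155 - 2Q)q_K - (25q_K). Setting ∂π_K/∂q_K = 0: 130 - 4q_K - 2(q_H + q_E) = 0.
Summing all 3 equations gives 386 − 8Q = 0, hence Q = 193/4.
Back-substituting: q_H = (153 − 193/2)/2 = 113/4, q_E = (103 − 193/2)/2 = 13/4, q_K = (130 − 193/2)/2 = 67/4.
Total output Q = 193/4, so price P = 155 - 2·(193/4) = 117/2.

58.50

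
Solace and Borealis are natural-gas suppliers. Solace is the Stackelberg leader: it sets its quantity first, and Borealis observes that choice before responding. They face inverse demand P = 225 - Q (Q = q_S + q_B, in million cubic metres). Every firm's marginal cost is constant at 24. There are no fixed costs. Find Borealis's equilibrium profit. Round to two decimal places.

2525.06

The follower Borealis best-responds to any q_S: π_B = (225 - Q)q_B - 24q_B.
Follower FOC: 201 - q_S - 2q_B = 0, so q_B(q_S) = (201 - q_S)/2.
The leader anticipates this reaction. Substituting into P = 225 - Q gives P = 249/2 - (1/2)q_S, so π_S = (249/2 - (1/2)q_S)q_S - 24q_S.
Leader FOC: 201/2 - q_S = 0, so q_S = 201/2.
Then q_B = (201 - 201/2)/2 = 201/4.
Price P = 225 - 603/4 = 297/4.
Borealis's profit: (297/4 - 24)·(201/4) = 2525.0625.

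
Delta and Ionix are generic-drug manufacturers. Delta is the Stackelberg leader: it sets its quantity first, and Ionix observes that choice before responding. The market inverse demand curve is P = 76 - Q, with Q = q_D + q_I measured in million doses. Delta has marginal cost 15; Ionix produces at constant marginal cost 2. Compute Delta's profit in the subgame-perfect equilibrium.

288

The follower Ionix best-responds to any q_D: π_I = (76 - Q)q_I - 2q_I.
∂π_I/∂q_I = 74 - q_D - 2q_I = 0 gives the reaction function q_I = (74 - q_D)/2.
Delta substitutes q_I(q_D) into its own profit: π_D = q_D(76 - q_D - (74 - q_D)/2) - 15q_D = (39 - (1/2)q_D)q_D - 15q_D.
The leader's first-order condition 24 - q_D = 0 yields q_D = 24.
Then q_I = (74 - 24)/2 = 25.
Price P = 76 - 49 = 27.
Delta's profit: (27 - 15)·24 = 288.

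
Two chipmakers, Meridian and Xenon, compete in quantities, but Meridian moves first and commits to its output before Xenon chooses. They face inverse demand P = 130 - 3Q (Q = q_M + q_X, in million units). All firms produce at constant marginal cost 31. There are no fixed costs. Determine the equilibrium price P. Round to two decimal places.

Solve by backward induction. Given q_M, the follower Xenon maximises π_X = (130 - 3q_M - 3q_X)q_X - 31q_X.
∂π_X/∂q_X = 99 - 3q_M - 6q_X = 0 gives the reaction function q_X = (99 - 3q_M)/6.
Meridian substitutes q_X(q_M) into its own profit: π_M = q_M(130 - 3q_M - (99 - 3q_M)/2) - 31q_M = (161/2 - (3/2)q_M)q_M - 31q_M.
Maximising: ∂π_M/∂q_M = 99/2 - 3q_M = 0, giving q_M = 33/2.
Then q_X = (99 - 3·(33/2))/6 = 33/4.
Total output Q = 99/4, so price P = 130 - 3·(99/4) = 223/4.

55.75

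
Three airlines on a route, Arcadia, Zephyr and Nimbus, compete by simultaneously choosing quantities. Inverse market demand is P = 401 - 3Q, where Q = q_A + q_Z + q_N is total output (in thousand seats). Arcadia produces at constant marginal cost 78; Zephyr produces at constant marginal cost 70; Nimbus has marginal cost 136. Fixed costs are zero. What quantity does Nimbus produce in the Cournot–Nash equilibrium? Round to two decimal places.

Arcadia's profit: π_A = (401 - 3Q)q_A - (78q_A). Setting ∂π_A/∂q_A = 0: 323 - 6q_A - 3(q_Z + q_N) = 0.
Zephyr's first-order condition: 331 - 6q_Z - 3(q_A + q_N) = 0.
Nimbus's profit: π_N = (401 - 3Q)q_N - (136q_N). Setting ∂π_N/∂q_N = 0: 265 - 6q_N - 3(q_A + q_Z) = 0.
Adding the 3 conditions: 919 − 6Q − 6Q = 0, i.e. Q = 919/12.
Back-substituting: q_A = (323 − 919/4)/3 = 373/12, q_Z = (331 − 919/4)/3 = 135/4, q_N = (265 − 919/4)/3 = 47/4.

11.75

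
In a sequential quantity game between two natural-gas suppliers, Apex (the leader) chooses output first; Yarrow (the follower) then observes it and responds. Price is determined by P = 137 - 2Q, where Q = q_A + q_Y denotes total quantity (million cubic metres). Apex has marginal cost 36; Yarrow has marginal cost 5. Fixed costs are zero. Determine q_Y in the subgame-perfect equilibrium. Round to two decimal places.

24.25

The follower Yarrow best-responds to any q_A: π_Y = (137 - 2Q)q_Y - 5q_Y.
∂π_Y/∂q_Y = 132 - 2q_A - 4q_Y = 0 gives the reaction function q_Y = (132 - 2q_A)/4.
The leader anticipates this reaction. Substituting into P = 137 - 2Q gives P = 71 - q_A, so π_A = (71 - q_A)q_A - 36q_A.
Leader FOC: 35 - 2q_A = 0, so q_A = 35/2.
Then q_Y = (132 - 2·(35/2))/4 = 97/4.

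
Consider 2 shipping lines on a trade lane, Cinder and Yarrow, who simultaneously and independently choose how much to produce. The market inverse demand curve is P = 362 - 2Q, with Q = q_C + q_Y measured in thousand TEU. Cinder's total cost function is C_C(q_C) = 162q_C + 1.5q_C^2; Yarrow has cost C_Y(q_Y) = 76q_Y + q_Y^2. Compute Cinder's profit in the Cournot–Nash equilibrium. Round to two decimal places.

955.92

Cinder's profit: π_C = (362 - 2Q)q_C - (162q_C + (3/2)q_C²). Setting ∂π_C/∂q_C = 0: 200 - 7q_C - 2(q_Y) = 0.
Yarrow's first-order condition: 286 - 6q_Y - 2(q_C) = 0.
Best responses: q_C = (200 - 2q_Y)/7, q_Y = (286 - 2q_C)/6.
Substituting one into the other gives q_C = 314/19 and q_Y = 801/19.
Price P = 362 - 2·(1115/19) = 244.6316.
Cinder's profit: 244.6316·(314/19) - 162·(314/19) - (3/2)(314/19)² = 955.9169.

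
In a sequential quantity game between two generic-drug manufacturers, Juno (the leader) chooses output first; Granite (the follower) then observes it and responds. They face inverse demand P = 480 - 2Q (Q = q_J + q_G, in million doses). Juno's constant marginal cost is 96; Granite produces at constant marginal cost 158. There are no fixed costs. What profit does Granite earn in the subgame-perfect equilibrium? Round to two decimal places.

Solve by backward induction. Given q_J, the follower Granite maximises π_G = (480 - 2q_J - 2q_G)q_G - 158q_G.
Setting the follower's marginal profit to zero, 322 - 2q_J - 4q_G = 0, i.e. q_G = (322 - 2q_J)/4.
The leader anticipates this reaction. Substituting into P = 480 - 2Q gives P = 319 - q_J, so π_J = (319 - q_J)q_J - 96q_J.
Leader FOC: 223 - 2q_J = 0, so q_J = 223/2.
Then q_G = (322 - 2·(223/2))/4 = 99/4.
Price P = 480 - 2·(545/4) = 415/2.
Granite's profit: (415/2 - 158)·(99/4) = 1225.1250.

1225.13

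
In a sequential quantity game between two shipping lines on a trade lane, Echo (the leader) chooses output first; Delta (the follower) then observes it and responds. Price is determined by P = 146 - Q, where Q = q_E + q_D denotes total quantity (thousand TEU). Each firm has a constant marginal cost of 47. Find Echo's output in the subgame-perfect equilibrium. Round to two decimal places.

49.50

The follower Delta best-responds to any q_E: π_D = (146 - Q)q_D - 47q_D.
∂π_D/∂q_D = 99 - q_E - 2q_D = 0 gives the reaction function q_D = (99 - q_E)/2.
Echo substitutes q_D(q_E) into its own profit: π_E = q_E(146 - q_E - (99 - q_E)/2) - 47q_E = (193/2 - (1/2)q_E)q_E - 47q_E.
Maximising: ∂π_E/∂q_E = 99/2 - q_E = 0, giving q_E = 99/2.
Then q_D = (99 - 99/2)/2 = 99/4.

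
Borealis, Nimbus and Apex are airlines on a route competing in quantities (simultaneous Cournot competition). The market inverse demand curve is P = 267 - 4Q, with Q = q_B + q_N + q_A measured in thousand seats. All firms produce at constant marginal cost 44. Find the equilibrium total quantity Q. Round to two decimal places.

A representative firm's profit is π_i = q_i(267 - 4Q) - 44q_i.
Setting ∂π_i/∂q_i = 0 with rivals' quantities fixed: 223 - 8q_i - 4·Σ_{j≠i} q_j = 0.
With identical firms every q_j equals q_i, so Σ_{j≠i} q_j = 2q_i and 223 = 16q_i, giving q_i = 223/16.
Total output Q = 223/16 + 223/16 + 223/16 = 669/16.

41.81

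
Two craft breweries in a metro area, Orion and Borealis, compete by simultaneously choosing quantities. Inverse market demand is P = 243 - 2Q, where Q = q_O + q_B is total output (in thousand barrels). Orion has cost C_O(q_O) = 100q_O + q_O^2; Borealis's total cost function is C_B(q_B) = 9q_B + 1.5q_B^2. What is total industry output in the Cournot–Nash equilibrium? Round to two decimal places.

43.45

Orion's profit: π_O = (243 - 2Q)q_O - (100q_O + q_O²). Setting ∂π_O/∂q_O = 0: 143 - 6q_O - 2(q_B) = 0.
Borealis's first-order condition: 234 - 7q_B - 2(q_O) = 0.
So q_O = (143 - 2q_B)/6 and q_B = (234 - 2q_O)/7.
Solving the pair: q_O = 533/38, q_B = 559/19.
Total output Q = 533/38 + 559/19 = 1651/38.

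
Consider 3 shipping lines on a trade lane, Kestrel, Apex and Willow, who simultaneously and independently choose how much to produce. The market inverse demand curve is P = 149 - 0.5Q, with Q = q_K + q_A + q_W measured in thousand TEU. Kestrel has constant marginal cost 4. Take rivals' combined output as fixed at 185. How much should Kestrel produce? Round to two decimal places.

With rivals' combined output fixed at 185, Kestrel's profit is π_K = (149 - (1/2)·185 - (1/2)q_K)q_K - (4q_K) = (113/2 - (1/2)q_K)q_K - (4q_K).
∂π_K/∂q_K = 105/2 - q_K = 0, so q_K = 105/2.

52.50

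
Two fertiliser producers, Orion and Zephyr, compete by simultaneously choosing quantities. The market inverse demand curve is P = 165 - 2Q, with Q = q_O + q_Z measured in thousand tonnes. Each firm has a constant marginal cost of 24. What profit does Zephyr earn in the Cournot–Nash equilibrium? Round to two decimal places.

1104.50

Each firm earns π_i = (165 - 2Q)q_i - 24q_i.
Setting ∂π_i/∂q_i = 0 with rivals' quantities fixed: 141 - 4q_i - 2q_j = 0.
By symmetry each firm produces the same amount; substituting q_j = q_i yields q_i = 141/6 = 47/2.
Price P = 165 - 2·47 = 71.
Zephyr's profit: (71 - 24)·(47/2) = 1104.5000.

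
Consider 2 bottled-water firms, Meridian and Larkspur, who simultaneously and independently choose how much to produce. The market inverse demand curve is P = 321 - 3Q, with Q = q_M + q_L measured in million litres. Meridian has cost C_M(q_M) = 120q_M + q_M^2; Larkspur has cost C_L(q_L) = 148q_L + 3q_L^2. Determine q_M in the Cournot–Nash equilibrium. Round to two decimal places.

Meridian's profit: π_M = (321 - 3Q)q_M - (120q_M + q_M²). Setting ∂π_M/∂q_M = 0: 201 - 8q_M - 3(q_L) = 0.
Larkspur's first-order condition: 173 - 12q_L - 3(q_M) = 0.
So q_M = (201 - 3q_L)/8 and q_L = (173 - 3q_M)/12.
Substituting one into the other gives q_M = 631/29 and q_L = 781/87.

21.76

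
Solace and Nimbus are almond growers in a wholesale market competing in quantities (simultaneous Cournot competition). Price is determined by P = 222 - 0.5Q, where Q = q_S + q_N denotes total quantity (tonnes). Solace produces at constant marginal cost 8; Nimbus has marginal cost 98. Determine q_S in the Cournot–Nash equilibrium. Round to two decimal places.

202.67

Solace's profit: π_S = (222 - 0.5Q)q_S - (8q_S). Setting ∂π_S/∂q_S = 0: 214 - q_S - (1/2)(q_N) = 0.
Nimbus's first-order condition: 124 - q_N - (1/2)(q_S) = 0.
Best responses: q_S = (214 - (1/2)q_N), q_N = (124 - (1/2)q_S).
Solving the pair: q_S = 608/3, q_N = 68/3.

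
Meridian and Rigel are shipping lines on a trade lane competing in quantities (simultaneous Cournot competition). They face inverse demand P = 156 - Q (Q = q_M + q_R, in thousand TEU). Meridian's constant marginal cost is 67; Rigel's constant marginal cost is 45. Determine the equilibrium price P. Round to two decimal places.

Meridian's profit: π_M = (156 - Q)q_M - (67q_M). Setting ∂π_M/∂q_M = 0: 89 - 2q_M - (q_R) = 0.
Rigel's first-order condition: 111 - 2q_R - (q_M) = 0.
Best responses: q_M = (89 - q_R)/2, q_R = (111 - q_M)/2.
Substituting one into the other gives q_M = 67/3 and q_R = 133/3.
Total output Q = 200/3, so price P = 156 - 200/3 = 268/3.

89.33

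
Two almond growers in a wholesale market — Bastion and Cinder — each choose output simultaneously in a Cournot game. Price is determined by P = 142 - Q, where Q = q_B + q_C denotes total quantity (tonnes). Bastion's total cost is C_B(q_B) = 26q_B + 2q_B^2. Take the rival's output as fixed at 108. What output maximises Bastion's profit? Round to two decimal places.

With the rival's output fixed at 108, Bastion's profit is π_B = (142 - 108 - q_B)q_B - (26q_B + 2q_B²) = (34 - q_B)q_B - (26q_B + 2q_B²).
∂π_B/∂q_B = 8 - 6q_B = 0, so q_B = 4/3.

1.33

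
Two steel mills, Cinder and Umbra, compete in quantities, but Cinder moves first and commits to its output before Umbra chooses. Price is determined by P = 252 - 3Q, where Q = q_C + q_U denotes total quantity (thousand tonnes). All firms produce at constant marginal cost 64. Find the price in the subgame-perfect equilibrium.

The follower Umbra best-responds to any q_C: π_U = (252 - 3Q)q_U - 64q_U.
Setting the follower's marginal profit to zero, 188 - 3q_C - 6q_U = 0, i.e. q_U = (188 - 3q_C)/6.
The leader anticipates this reaction. Substituting into P = 252 - 3Q gives P = 158 - (3/2)q_C, so π_C = (158 - (3/2)q_C)q_C - 64q_C.
Maximising: ∂π_C/∂q_C = 94 - 3q_C = 0, giving q_C = 94/3.
Then q_U = (188 - 3·(94/3))/6 = 47/3.
Total output Q = 47, so price P = 252 - 3·47 = 111.

111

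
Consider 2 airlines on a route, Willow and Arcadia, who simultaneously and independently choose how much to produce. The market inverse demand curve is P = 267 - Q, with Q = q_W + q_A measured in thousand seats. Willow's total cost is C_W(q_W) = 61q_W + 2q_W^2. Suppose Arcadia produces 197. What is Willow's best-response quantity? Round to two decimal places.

With the rival's output fixed at 197, Willow's profit is π_W = (267 - 197 - q_W)q_W - (61q_W + 2q_W²) = (70 - q_W)q_W - (61q_W + 2q_W²).
∂π_W/∂q_W = 9 - 6q_W = 0, so q_W = 3/2.

1.50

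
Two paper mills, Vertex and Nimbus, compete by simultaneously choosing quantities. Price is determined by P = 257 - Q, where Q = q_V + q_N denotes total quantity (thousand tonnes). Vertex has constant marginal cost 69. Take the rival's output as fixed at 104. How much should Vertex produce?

42

With the rival's output fixed at 104, Vertex's profit is π_V = (257 - 104 - q_V)q_V - (69q_V) = (153 - q_V)q_V - (69q_V).
∂π_V/∂q_V = 84 - 2q_V = 0, so q_V = 42.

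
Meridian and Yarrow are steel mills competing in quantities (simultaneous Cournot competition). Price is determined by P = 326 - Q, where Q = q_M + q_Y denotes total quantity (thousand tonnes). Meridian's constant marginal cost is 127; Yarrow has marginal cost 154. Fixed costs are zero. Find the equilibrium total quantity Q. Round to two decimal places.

Meridian's profit: π_M = (326 - Q)q_M - (127q_M). Setting ∂π_M/∂q_M = 0: 199 - 2q_M - (q_Y) = 0.
Yarrow's profit: π_Y = (326 - Q)q_Y - (154q_Y). Setting ∂π_Y/∂q_Y = 0: 172 - 2q_Y - (q_M) = 0.
Rearranging gives the reaction functions q_M = (199 - q_Y)/2 and q_Y = (172 - q_M)/2.
Solving the pair: q_M = 226/3, q_Y = 145/3.
Total output Q = 226/3 + 145/3 = 371/3.

123.67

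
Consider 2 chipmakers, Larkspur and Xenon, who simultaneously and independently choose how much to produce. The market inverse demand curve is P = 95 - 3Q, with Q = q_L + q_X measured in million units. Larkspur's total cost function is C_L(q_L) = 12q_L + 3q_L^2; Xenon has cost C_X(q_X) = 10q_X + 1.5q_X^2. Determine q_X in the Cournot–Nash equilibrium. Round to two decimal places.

Larkspur's profit: π_L = (95 - 3Q)q_L - (12q_L + 3q_L²). Setting ∂π_L/∂q_L = 0: 83 - 12q_L - 3(q_X) = 0.
Xenon's profit: π_X = (95 - 3Q)q_X - (10q_X + (3/2)q_X²). Setting ∂π_X/∂q_X = 0: 85 - 9q_X - 3(q_L) = 0.
Rearranging gives the reaction functions q_L = (83 - 3q_X)/12 and q_X = (85 - 3q_L)/9.
Substituting one into the other gives q_L = 164/33 and q_X = 257/33.

7.79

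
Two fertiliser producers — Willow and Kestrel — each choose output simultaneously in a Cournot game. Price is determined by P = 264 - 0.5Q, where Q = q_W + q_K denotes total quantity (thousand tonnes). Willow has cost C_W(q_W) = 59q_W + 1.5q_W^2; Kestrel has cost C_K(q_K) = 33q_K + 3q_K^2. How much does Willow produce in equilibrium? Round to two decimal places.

Willow's profit: π_W = (264 - 0.5Q)q_W - (59q_W + (3/2)q_W²). Setting ∂π_W/∂q_W = 0: 205 - 4q_W - (1/2)(q_K) = 0.
Kestrel's profit: π_K = (264 - 0.5Q)q_K - (33q_K + 3q_K²). Setting ∂π_K/∂q_K = 0: 231 - 7q_K - (1/2)(q_W) = 0.
Best responses: q_W = (205 - (1/2)q_K)/4, q_K = (231 - (1/2)q_W)/7.
Substituting one into the other gives q_W = 47.5495 and q_K = 29.6036.

47.55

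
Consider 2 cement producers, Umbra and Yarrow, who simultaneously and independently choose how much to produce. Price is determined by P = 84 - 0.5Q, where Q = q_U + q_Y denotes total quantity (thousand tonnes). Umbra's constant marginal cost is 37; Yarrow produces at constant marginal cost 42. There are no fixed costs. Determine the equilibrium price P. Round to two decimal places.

Umbra's profit: π_U = (84 - 0.5Q)q_U - (37q_U). Setting ∂π_U/∂q_U = 0: 47 - q_U - (1/2)(q_Y) = 0.
Yarrow's profit: π_Y = (84 - 0.5Q)q_Y - (42q_Y). Setting ∂π_Y/∂q_Y = 0: 42 - q_Y - (1/2)(q_U) = 0.
Rearranging gives the reaction functions q_U = (47 - (1/2)q_Y) and q_Y = (42 - (1/2)q_U).
Solving the pair: q_U = 104/3, q_Y = 74/3.
Total output Q = 178/3, so price P = 84 - (1/2)·(178/3) = 163/3.

54.33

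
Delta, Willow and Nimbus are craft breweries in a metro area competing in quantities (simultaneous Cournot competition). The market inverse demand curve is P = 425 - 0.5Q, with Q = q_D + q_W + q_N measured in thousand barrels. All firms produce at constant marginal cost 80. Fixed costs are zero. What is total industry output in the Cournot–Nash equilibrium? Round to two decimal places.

A representative firm's profit is π_i = q_i(425 - 0.5Q) - 80q_i.
Setting ∂π_i/∂q_i = 0 with rivals' quantities fixed: 345 - q_i - (1/2)·Σ_{j≠i} q_j = 0.
By symmetry each firm produces the same amount; substituting Σ_{j≠i} q_j = 2q_i yields q_i = 345/2.
Total output Q = 345/2 + 345/2 + 345/2 = 1035/2.

517.50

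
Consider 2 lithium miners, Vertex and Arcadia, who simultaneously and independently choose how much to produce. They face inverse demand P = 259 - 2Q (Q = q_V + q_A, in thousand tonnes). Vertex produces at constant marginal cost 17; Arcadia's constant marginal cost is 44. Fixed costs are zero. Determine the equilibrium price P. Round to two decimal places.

Vertex's profit: π_V = (259 - 2Q)q_V - (17q_V). Setting ∂π_V/∂q_V = 0: 242 - 4q_V - 2(q_A) = 0.
Arcadia's first-order condition: 215 - 4q_A - 2(q_V) = 0.
Best responses: q_V = (242 - 2q_A)/4, q_A = (215 - 2q_V)/4.
Solving the pair: q_V = 269/6, q_A = 94/3.
Total output Q = 457/6, so price P = 259 - 2·(457/6) = 320/3.

106.67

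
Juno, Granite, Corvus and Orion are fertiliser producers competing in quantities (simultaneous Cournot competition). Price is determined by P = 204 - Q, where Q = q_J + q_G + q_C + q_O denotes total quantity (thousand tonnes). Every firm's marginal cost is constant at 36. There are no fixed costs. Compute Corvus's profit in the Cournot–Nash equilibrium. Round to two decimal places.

Each firm earns π_i = (204 - Q)q_i - 36q_i.
Setting ∂π_i/∂q_i = 0 with rivals' quantities fixed: 168 - 2q_i - Σ_{j≠i} q_j = 0.
With identical firms every q_j equals q_i, so Σ_{j≠i} q_j = 3q_i and 168 = 5q_i, giving q_i = 168/5.
Price P = 204 - 672/5 = 348/5.
Corvus's profit: (348/5 - 36)·(168/5) = 1128.9600.

1128.96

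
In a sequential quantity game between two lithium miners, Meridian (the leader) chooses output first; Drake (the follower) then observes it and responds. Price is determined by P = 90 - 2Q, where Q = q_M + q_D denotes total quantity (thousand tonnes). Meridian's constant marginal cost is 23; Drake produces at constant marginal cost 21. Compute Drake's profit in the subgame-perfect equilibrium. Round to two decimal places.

The follower Drake best-responds to any q_M: π_D = (90 - 2Q)q_D - 21q_D.
Follower FOC: 69 - 2q_M - 4q_D = 0, so q_D(q_M) = (69 - 2q_M)/4.
Meridian substitutes q_D(q_M) into its own profit: π_M = q_M(90 - 2q_M - (69 - 2q_M)/2) - 23q_M = (111/2 - q_M)q_M - 23q_M.
Leader FOC: 65/2 - 2q_M = 0, so q_M = 65/4.
Then q_D = (69 - 2·(65/4))/4 = 73/8.
Price P = 90 - 2·(203/8) = 157/4.
Drake's profit: (157/4 - 21)·(73/8) = 166.5313.

166.53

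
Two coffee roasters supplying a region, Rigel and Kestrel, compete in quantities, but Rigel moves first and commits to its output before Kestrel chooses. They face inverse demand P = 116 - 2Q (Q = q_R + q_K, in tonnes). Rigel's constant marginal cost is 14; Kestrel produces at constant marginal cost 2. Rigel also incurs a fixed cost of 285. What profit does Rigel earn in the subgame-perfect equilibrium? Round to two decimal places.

Solve by backward induction. Given q_R, the follower Kestrel maximises π_K = (116 - 2q_R - 2q_K)q_K - 2q_K.
∂π_K/∂q_K = 114 - 2q_R - 4q_K = 0 gives the reaction function q_K = (114 - 2q_R)/4.
The leader anticipates this reaction. Substituting into P = 116 - 2Q gives P = 59 - q_R, so π_R = (59 - q_R)q_R - 14q_R.
The leader's first-order condition 45 - 2q_R = 0 yields q_R = 45/2.
Then q_K = (114 - 2·(45/2))/4 = 69/4.
Price P = 116 - 2·(159/4) = 73/2.
Rigel's profit: (73/2 - 14)·(45/2) - 285 = 885/4.

221.25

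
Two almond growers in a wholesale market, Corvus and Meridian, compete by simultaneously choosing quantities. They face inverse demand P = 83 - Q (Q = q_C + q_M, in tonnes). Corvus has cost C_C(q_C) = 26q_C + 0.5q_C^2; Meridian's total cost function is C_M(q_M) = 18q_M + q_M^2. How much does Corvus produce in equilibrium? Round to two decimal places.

14.82

Corvus's profit: π_C = (83 - Q)q_C - (26q_C + (1/2)q_C²). Setting ∂π_C/∂q_C = 0: 57 - 3q_C - (q_M) = 0.
Meridian's first-order condition: 65 - 4q_M - (q_C) = 0.
Rearranging gives the reaction functions q_C = (57 - q_M)/3 and q_M = (65 - q_C)/4.
Solving the pair: q_C = 163/11, q_M = 138/11.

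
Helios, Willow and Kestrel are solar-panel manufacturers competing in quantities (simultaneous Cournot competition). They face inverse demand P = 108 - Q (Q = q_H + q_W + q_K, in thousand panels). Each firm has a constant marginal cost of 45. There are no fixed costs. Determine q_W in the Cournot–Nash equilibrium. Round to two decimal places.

A representative firm's profit is π_i = q_i(108 - Q) - 45q_i.
First-order condition (treating rivals' output as given): 63 - 2q_i - Σ_{j≠i} q_j = 0.
With identical firms every q_j equals q_i, so Σ_{j≠i} q_j = 2q_i and 63 = 4q_i, giving q_i = 63/4.

15.75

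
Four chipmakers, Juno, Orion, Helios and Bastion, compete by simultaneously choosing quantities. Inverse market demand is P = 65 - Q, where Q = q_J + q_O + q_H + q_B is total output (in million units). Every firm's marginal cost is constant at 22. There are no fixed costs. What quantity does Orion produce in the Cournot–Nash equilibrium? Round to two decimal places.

8.60

Each firm earns π_i = (65 - Q)q_i - 22q_i.
First-order condition (treating rivals' output as given): 43 - 2q_i - Σ_{j≠i} q_j = 0.
With identical firms every q_j equals q_i, so Σ_{j≠i} q_j = 3q_i and 43 = 5q_i, giving q_i = 43/5.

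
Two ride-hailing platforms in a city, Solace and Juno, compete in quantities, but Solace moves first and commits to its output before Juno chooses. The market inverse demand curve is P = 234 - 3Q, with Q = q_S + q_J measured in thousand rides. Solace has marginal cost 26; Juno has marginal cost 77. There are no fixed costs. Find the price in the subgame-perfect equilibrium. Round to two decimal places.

90.75

Solve by backward induction. Given q_S, the follower Juno maximises π_J = (234 - 3q_S - 3q_J)q_J - 77q_J.
∂π_J/∂q_J = 157 - 3q_S - 6q_J = 0 gives the reaction function q_J = (157 - 3q_S)/6.
Solace substitutes q_J(q_S) into its own profit: π_S = q_S(234 - 3q_S - (157 - 3q_S)/2) - 26q_S = (311/2 - (3/2)q_S)q_S - 26q_S.
The leader's first-order condition 259/2 - 3q_S = 0 yields q_S = 259/6.
Then q_J = (157 - 3·(259/6))/6 = 55/12.
Total output Q = 191/4, so price P = 234 - 3·(191/4) = 363/4.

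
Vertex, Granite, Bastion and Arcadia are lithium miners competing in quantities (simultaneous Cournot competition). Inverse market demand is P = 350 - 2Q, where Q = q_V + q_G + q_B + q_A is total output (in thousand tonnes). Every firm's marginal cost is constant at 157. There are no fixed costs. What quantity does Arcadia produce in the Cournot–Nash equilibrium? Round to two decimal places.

19.30

Each firm earns π_i = (350 - 2Q)q_i - 157q_i.
Setting ∂π_i/∂q_i = 0 with rivals' quantities fixed: 193 - 4q_i - 2·Σ_{j≠i} q_j = 0.
With identical firms every q_j equals q_i, so Σ_{j≠i} q_j = 3q_i and 193 = 10q_i, giving q_i = 193/10.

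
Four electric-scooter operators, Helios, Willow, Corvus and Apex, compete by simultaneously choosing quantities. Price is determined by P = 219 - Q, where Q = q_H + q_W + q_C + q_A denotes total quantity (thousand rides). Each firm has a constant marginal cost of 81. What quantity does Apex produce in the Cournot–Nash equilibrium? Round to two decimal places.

A representative firm's profit is π_i = q_i(219 - Q) - 81q_i.
Setting ∂π_i/∂q_i = 0 with rivals' quantities fixed: 138 - 2q_i - Σ_{j≠i} q_j = 0.
By symmetry each firm produces the same amount; substituting Σ_{j≠i} q_j = 3q_i yields q_i = 138/5.

27.60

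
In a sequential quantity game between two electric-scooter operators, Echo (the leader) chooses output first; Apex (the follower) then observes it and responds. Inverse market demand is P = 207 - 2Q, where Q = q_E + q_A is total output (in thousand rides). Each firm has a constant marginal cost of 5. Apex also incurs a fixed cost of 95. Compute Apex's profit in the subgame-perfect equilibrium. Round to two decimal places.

1180.13

The follower Apex best-responds to any q_E: π_A = (207 - 2Q)q_A - 5q_A.
Follower FOC: 202 - 2q_E - 4q_A = 0, so q_A(q_E) = (202 - 2q_E)/4.
The leader anticipates this reaction. Substituting into P = 207 - 2Q gives P = 106 - q_E, so π_E = (106 - q_E)q_E - 5q_E.
The leader's first-order condition 101 - 2q_E = 0 yields q_E = 101/2.
Then q_A = (202 - 2·(101/2))/4 = 101/4.
Price P = 207 - 2·(303/4) = 111/2.
Apex's profit: (111/2 - 5)·(101/4) - 95 = 1180.1250.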